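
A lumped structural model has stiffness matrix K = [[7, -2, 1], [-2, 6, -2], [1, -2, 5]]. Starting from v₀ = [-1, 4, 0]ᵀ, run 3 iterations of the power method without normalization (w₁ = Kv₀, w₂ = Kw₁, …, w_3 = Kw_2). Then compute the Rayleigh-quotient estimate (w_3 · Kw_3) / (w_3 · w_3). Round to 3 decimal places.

w1 = Kv₀ = (7·(-1) + (-2)·4 + 1·0; (-2)·(-1) + 6·4 + (-2)·0; 1·(-1) + (-2)·4 + 5·0) = (-15, 26, -9)
w2 = Kw1 = (7·(-15) + (-2)·26 + 1·(-9); (-2)·(-15) + 6·26 + (-2)·(-9); 1·(-15) + (-2)·26 + 5·(-9)) = (-166, 204, -112)
w3 = Kw2 = (-1682, 1780, -1134)
Kw3 = (-16468, 16312, -10912)
w3·Kw3 = (-1682)·(-16468) + 1780·16312 + (-1134)·(-10912) = 69108744; w3·w3 = (-1682)·(-1682) + 1780·1780 + (-1134)·(-1134) = 7283480
λ ≈ 69108744/7283480 = 9.488

λ ≈ 9.488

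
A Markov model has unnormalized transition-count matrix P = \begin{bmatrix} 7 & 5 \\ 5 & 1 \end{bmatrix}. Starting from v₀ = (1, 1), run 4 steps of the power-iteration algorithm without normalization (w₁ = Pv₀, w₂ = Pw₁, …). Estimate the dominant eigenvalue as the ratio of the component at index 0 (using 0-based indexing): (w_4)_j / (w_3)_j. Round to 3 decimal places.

9.819

w1 = Pv₀ = (7·1 + 5·1; 5·1 + 1·1) = (12, 6)
w2 = Pw1 = (7·12 + 5·6; 5·12 + 1·6) = (114, 66)
w3 = Pw2 = (1128, 636)
w4 = Pw3 = (11076, 6276)
Ratio at component: 11076 / 1128 = 9.819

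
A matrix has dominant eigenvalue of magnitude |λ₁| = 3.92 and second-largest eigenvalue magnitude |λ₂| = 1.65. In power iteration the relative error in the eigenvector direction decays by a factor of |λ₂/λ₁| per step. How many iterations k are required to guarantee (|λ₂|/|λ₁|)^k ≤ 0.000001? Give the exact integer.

16

|λ₂/λ₁| = 1.65/3.92 = 0.42092
Need k ≥ ln(0.000001) / ln(0.42092) = -13.8155 / -0.8653 ≈ 15.966
Smallest integer k satisfying the bound: 16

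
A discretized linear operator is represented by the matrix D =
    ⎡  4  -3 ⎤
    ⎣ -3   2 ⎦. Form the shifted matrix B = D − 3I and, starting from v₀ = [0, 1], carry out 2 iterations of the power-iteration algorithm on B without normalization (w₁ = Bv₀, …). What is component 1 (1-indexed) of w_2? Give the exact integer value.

B = D − 3I has rows (1, -3); (-3, -1)
w1 = Bv₀ = (-3, -1)
w2 = Bw1 = (0, 10)
Requested component of w2: 0

0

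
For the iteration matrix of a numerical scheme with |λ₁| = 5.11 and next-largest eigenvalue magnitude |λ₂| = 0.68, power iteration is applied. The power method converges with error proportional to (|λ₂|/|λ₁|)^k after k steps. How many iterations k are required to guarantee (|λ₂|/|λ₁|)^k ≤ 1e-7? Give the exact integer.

8

|λ₂/λ₁| = 0.68/5.11 = 0.13307
Need k ≥ ln(1e-7) / ln(0.13307) = -16.1181 / -2.0169 ≈ 7.992
Smallest integer k satisfying the bound: 8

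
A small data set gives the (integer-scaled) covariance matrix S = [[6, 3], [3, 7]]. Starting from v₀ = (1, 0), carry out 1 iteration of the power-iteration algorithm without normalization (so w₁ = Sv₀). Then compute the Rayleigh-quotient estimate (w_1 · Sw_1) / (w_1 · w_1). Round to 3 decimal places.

w1 = Sv₀ = (6·1 + 3·0; 3·1 + 7·0) = (6, 3)
Sw1 = (45, 39)
w1·Sw1 = 6·45 + 3·39 = 387; w1·w1 = 6·6 + 3·3 = 45
λ ≈ 387/45 = 8.600

8.600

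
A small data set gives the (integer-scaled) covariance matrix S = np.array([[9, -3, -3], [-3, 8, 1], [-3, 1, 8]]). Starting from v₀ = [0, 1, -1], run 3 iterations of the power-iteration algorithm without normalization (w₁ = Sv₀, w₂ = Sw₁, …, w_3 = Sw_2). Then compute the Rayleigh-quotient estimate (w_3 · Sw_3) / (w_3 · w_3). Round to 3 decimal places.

7.000

w1 = Sv₀ = (9·0 + (-3)·1 + (-3)·(-1); (-3)·0 + 8·1 + 1·(-1); (-3)·0 + 1·1 + 8·(-1)) = (0, 7, -7)
w2 = Sw1 = (9·0 + (-3)·7 + (-3)·(-7); (-3)·0 + 8·7 + 1·(-7); (-3)·0 + 1·7 + 8·(-7)) = (0, 49, -49)
w3 = Sw2 = (0, 343, -343)
Sw3 = (0, 2401, -2401)
w3·Sw3 = 0·0 + 343·2401 + (-343)·(-2401) = 1647086; w3·w3 = 0·0 + 343·343 + (-343)·(-343) = 235298
λ ≈ 1647086/235298 = 7.000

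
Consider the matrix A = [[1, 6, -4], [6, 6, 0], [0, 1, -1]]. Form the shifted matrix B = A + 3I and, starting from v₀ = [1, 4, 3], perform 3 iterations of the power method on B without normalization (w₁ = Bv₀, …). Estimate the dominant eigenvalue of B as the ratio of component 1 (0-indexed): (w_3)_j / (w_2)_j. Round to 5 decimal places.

μ ≈ 12.49367

B = A + 3I has rows (4, 6, -4); (6, 9, 0); (0, 1, 2)
w1 = Bv₀ = (16, 42, 10)
w2 = Bw1 = (276, 474, 62)
w3 = Bw2 = (3700, 5922, 598)
Ratio: 5922/474 = 12.49367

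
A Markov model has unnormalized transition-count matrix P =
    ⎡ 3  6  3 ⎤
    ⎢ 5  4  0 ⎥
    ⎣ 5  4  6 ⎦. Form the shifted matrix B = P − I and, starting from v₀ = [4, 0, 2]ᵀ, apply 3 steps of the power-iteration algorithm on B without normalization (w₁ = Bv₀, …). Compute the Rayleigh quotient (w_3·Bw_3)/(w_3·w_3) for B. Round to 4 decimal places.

B = P − I has rows (2, 6, 3); (5, 3, 0); (5, 4, 5)
w1 = Bv₀ = (2·4 + 6·0 + 3·2; 5·4 + 3·0 + 0·2; 5·4 + 4·0 + 5·2) = (14, 20, 30)
w2 = Bw1 = (2·14 + 6·20 + 3·30; 5·14 + 3·20 + 0·30; 5·14 + 4·20 + 5·30) = (238, 130, 300)
w3 = Bw2 = (2156, 1580, 3210)
Bw3 = (23422, 15520, 33150)
w3·Bw3 = 181430932; w3·w3 = 17448836; μ ≈ 181430932/17448836 = 10.3979

μ ≈ 10.3979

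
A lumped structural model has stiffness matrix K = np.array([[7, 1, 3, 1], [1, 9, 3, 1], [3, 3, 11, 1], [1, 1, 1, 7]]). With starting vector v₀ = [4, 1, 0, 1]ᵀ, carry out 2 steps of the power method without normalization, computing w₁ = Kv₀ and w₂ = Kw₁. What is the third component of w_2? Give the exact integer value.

320

w1 = Kv₀ = (7·4 + 1·1 + 3·0 + 1·1; 1·4 + 9·1 + 3·0 + 1·1; 3·4 + 3·1 + 11·0 + 1·1; 1·4 + 1·1 + 1·0 + 7·1) = (30, 14, 16, 12)
w2 = Kw1 = (7·30 + 1·14 + 3·16 + 1·12; 1·30 + 9·14 + 3·16 + 1·12; 3·30 + 3·14 + 11·16 + 1·12; 1·30 + 1·14 + 1·16 + 7·12) = (284, 216, 320, 144)
The requested component of w2 is 320.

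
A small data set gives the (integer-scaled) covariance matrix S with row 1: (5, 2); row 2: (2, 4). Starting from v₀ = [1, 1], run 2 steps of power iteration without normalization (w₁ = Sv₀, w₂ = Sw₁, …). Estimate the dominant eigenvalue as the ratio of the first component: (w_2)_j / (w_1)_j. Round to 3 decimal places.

6.714

w1 = Sv₀ = (5·1 + 2·1; 2·1 + 4·1) = (7, 6)
w2 = Sw1 = (5·7 + 2·6; 2·7 + 4·6) = (47, 38)
Ratio at component: 47 / 7 = 6.714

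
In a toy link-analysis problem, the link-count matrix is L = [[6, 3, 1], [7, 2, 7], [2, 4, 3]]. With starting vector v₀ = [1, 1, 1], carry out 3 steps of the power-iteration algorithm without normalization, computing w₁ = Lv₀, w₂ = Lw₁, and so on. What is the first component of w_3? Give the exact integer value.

w1 = Lv₀ = (6·1 + 3·1 + 1·1; 7·1 + 2·1 + 7·1; 2·1 + 4·1 + 3·1) = (10, 16, 9)
w2 = Lw1 = (6·10 + 3·16 + 1·9; 7·10 + 2·16 + 7·9; 2·10 + 4·16 + 3·9) = (117, 165, 111)
w3 = Lw2 = (1308, 1926, 1227)
The requested component of w3 is 1308.

1308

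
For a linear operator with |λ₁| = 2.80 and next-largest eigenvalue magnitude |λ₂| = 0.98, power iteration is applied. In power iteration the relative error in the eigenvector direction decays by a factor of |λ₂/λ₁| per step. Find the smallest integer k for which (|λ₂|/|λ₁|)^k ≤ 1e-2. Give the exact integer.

|λ₂/λ₁| = 0.98/2.80 = 0.35000
Need k ≥ ln(1e-2) / ln(0.35000) = -4.6052 / -1.0498 ≈ 4.387
Smallest integer k satisfying the bound: 5

5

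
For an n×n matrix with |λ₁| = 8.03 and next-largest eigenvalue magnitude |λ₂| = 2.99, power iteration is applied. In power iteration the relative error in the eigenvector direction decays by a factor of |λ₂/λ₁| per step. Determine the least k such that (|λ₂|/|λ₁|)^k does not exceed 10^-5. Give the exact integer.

|λ₂/λ₁| = 2.99/8.03 = 0.37235
Need k ≥ ln(10^-5) / ln(0.37235) = -11.5129 / -0.9879 ≈ 11.654
Smallest integer k satisfying the bound: 12

12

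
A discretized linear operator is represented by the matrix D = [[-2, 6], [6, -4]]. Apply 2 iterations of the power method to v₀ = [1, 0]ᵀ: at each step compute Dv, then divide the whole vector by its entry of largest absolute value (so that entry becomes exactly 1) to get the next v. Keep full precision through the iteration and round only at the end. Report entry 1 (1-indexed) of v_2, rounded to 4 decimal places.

1.0000

Dv0 = (-2.00000, 6.00000); divide by 6.00000 → v1 = (-0.33333, 1.00000)
Dv1 = (6.66667, -6.00000); divide by 6.66667 → v2 = (1.00000, -0.90000)
Requested entry of v2: 40/40 = 1.0000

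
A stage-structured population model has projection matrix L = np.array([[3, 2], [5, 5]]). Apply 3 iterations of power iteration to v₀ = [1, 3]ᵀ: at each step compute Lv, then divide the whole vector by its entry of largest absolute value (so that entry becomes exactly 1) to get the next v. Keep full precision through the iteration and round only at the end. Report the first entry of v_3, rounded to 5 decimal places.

Lv0 = (9.000000, 20.000000); divide by 20.000000 → v1 = (0.450000, 1.000000)
Lv1 = (3.350000, 7.250000); divide by 7.250000 → v2 = (0.462069, 1.000000)
Lv2 = (3.386207, 7.310345); divide by 7.310345 → v3 = (0.463208, 1.000000)
Requested entry of v3: 491/1060 = 0.46321

0.46321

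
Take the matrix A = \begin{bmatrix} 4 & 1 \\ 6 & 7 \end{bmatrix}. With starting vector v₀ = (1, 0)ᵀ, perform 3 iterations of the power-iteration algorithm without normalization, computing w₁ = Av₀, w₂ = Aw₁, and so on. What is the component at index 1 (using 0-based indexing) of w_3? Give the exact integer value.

594

w1 = Av₀ = (4·1 + 1·0; 6·1 + 7·0) = (4, 6)
w2 = Aw1 = (4·4 + 1·6; 6·4 + 7·6) = (22, 66)
w3 = Aw2 = (154, 594)
The requested component of w3 is 594.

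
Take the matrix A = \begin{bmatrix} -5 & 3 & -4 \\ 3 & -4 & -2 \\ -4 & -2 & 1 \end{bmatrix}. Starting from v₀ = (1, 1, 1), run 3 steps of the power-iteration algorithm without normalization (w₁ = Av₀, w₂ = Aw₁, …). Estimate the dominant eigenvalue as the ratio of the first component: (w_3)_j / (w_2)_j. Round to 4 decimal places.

λ ≈ -7.1463

w1 = Av₀ = ((-5)·1 + 3·1 + (-4)·1; 3·1 + (-4)·1 + (-2)·1; (-4)·1 + (-2)·1 + 1·1) = (-6, -3, -5)
w2 = Aw1 = ((-5)·(-6) + 3·(-3) + (-4)·(-5); 3·(-6) + (-4)·(-3) + (-2)·(-5); (-4)·(-6) + (-2)·(-3) + 1·(-5)) = (41, 4, 25)
w3 = Aw2 = (-293, 57, -147)
Ratio at component: -293 / 41 = -7.1463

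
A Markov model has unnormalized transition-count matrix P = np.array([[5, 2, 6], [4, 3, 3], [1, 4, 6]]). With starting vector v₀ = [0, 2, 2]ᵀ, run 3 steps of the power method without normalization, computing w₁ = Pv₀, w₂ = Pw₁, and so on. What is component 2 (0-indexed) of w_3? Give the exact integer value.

w1 = Pv₀ = (5·0 + 2·2 + 6·2; 4·0 + 3·2 + 3·2; 1·0 + 4·2 + 6·2) = (16, 12, 20)
w2 = Pw1 = (5·16 + 2·12 + 6·20; 4·16 + 3·12 + 3·20; 1·16 + 4·12 + 6·20) = (224, 160, 184)
w3 = Pw2 = (2544, 1928, 1968)
The requested component of w3 is 1968.

1968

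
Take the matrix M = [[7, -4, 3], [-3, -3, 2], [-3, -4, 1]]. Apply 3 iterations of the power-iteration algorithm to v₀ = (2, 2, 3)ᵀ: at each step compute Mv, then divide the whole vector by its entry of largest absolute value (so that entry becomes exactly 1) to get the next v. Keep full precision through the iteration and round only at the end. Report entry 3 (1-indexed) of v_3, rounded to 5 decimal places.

Mv0 = (15.000000, -6.000000, -11.000000); divide by 15.000000 → v1 = (1.000000, -0.400000, -0.733333)
Mv1 = (6.400000, -3.266667, -2.133333); divide by 6.400000 → v2 = (1.000000, -0.510417, -0.333333)
Mv2 = (8.041667, -2.135417, -1.291667); divide by 8.041667 → v3 = (1.000000, -0.265544, -0.160622)
Requested entry of v3: -124/772 = -0.16062

-0.16062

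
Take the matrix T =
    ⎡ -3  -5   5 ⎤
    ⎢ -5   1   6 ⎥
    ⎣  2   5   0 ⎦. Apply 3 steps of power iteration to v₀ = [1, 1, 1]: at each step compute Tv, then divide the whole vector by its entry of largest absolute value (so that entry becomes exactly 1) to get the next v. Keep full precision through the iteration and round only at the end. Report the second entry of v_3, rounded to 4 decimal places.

0.2308

Tv0 = (-3.00000, 2.00000, 7.00000); divide by 7.00000 → v1 = (-0.42857, 0.28571, 1.00000)
Tv1 = (4.85714, 8.42857, 0.57143); divide by 8.42857 → v2 = (0.57627, 1.00000, 0.06780)
Tv2 = (-6.38983, -1.47458, 6.15254); divide by -6.38983 → v3 = (1.00000, 0.23077, -0.96286)
Requested entry of v3: -87/-377 = 0.2308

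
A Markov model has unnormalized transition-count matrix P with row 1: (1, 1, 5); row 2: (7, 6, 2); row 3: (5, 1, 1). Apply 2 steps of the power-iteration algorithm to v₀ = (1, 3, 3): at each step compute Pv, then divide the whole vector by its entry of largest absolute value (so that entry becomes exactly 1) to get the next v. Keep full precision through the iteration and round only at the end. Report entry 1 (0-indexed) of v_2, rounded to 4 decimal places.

Pv0 = (19.00000, 31.00000, 11.00000); divide by 31.00000 → v1 = (0.61290, 1.00000, 0.35484)
Pv1 = (3.38710, 11.00000, 4.41935); divide by 11.00000 → v2 = (0.30792, 1.00000, 0.40176)
Requested entry of v2: 341/341 = 1.0000

1.0000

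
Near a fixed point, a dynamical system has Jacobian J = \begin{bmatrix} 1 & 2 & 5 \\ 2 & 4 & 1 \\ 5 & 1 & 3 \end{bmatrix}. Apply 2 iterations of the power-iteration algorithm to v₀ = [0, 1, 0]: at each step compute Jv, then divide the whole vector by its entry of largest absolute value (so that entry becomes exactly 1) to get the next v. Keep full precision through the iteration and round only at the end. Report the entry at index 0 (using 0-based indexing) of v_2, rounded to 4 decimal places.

Jv0 = (2.00000, 4.00000, 1.00000); divide by 4.00000 → v1 = (0.50000, 1.00000, 0.25000)
Jv1 = (3.75000, 5.25000, 4.25000); divide by 5.25000 → v2 = (0.71429, 1.00000, 0.80952)
Requested entry of v2: 15/21 = 0.7143

0.7143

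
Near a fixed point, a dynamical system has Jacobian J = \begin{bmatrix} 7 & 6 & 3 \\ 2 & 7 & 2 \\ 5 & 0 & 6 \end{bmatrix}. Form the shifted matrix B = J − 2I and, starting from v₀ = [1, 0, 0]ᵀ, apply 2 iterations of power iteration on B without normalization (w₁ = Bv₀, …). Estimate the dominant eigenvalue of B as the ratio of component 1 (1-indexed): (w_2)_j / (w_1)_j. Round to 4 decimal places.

B = J − 2I has rows (5, 6, 3); (2, 5, 2); (5, 0, 4)
w1 = Bv₀ = (5·1 + 6·0 + 3·0; 2·1 + 5·0 + 2·0; 5·1 + 0·0 + 4·0) = (5, 2, 5)
w2 = Bw1 = (5·5 + 6·2 + 3·5; 2·5 + 5·2 + 2·5; 5·5 + 0·2 + 4·5) = (52, 30, 45)
Ratio: 52/5 = 10.4000

10.4000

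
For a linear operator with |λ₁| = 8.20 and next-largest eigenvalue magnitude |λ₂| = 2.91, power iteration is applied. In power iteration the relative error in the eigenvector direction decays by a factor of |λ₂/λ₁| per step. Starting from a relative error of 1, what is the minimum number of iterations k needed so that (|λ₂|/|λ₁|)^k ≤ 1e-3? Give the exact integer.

|λ₂/λ₁| = 2.91/8.20 = 0.35488
Need k ≥ ln(1e-3) / ln(0.35488) = -6.9078 / -1.0360 ≈ 6.668
Smallest integer k satisfying the bound: 7

7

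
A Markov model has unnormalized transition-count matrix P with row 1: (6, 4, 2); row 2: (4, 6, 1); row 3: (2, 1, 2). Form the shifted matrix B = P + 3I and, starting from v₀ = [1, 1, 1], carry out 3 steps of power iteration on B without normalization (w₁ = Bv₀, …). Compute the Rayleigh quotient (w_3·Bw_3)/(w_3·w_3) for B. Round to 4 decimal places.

13.5290

B = P + 3I has rows (9, 4, 2); (4, 9, 1); (2, 1, 5)
w1 = Bv₀ = (15, 14, 8)
w2 = Bw1 = (207, 194, 84)
w3 = Bw2 = (2807, 2658, 1028)
Bw3 = (37951, 36178, 13412)
w3·Bw3 = 216477117; w3·w3 = 16000997; μ ≈ 216477117/16000997 = 13.5290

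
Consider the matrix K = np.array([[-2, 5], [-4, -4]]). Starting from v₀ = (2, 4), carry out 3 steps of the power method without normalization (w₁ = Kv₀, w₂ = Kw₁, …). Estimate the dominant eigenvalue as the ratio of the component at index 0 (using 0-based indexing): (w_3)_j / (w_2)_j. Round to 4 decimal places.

w1 = Kv₀ = ((-2)·2 + 5·4; (-4)·2 + (-4)·4) = (16, -24)
w2 = Kw1 = ((-2)·16 + 5·(-24); (-4)·16 + (-4)·(-24)) = (-152, 32)
w3 = Kw2 = (464, 480)
Ratio at component: 464 / -152 = -3.0526

λ ≈ -3.0526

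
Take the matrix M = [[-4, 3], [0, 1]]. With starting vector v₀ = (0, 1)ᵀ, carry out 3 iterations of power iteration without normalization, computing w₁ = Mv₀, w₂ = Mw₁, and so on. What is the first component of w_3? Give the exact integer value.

w1 = Mv₀ = ((-4)·0 + 3·1; 0·0 + 1·1) = (3, 1)
w2 = Mw1 = ((-4)·3 + 3·1; 0·3 + 1·1) = (-9, 1)
w3 = Mw2 = (39, 1)
The requested component of w3 is 39.

39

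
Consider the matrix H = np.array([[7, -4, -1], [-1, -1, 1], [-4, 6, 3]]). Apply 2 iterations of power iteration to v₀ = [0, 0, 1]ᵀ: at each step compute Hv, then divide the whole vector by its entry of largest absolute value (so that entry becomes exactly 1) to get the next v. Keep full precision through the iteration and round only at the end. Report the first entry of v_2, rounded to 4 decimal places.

-0.7368

Hv0 = (-1.00000, 1.00000, 3.00000); divide by 3.00000 → v1 = (-0.33333, 0.33333, 1.00000)
Hv1 = (-4.66667, 1.00000, 6.33333); divide by 6.33333 → v2 = (-0.73684, 0.15789, 1.00000)
Requested entry of v2: -14/19 = -0.7368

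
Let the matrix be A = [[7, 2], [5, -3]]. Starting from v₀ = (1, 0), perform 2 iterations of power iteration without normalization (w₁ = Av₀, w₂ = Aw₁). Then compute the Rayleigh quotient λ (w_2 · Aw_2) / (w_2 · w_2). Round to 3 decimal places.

8.098

w1 = Av₀ = (7·1 + 2·0; 5·1 + (-3)·0) = (7, 5)
w2 = Aw1 = (7·7 + 2·5; 5·7 + (-3)·5) = (59, 20)
Aw2 = (453, 235)
w2·Aw2 = 59·453 + 20·235 = 31427; w2·w2 = 59·59 + 20·20 = 3881
λ ≈ 31427/3881 = 8.098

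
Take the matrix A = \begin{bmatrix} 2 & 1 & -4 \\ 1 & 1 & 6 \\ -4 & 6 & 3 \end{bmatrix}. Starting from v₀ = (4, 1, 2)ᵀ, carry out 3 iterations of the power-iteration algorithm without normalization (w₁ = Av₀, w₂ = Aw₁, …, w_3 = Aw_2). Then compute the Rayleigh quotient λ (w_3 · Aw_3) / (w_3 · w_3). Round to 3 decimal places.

λ ≈ 2.326

w1 = Av₀ = (1, 17, -4)
w2 = Aw1 = (35, -6, 86)
w3 = Aw2 = (-280, 545, 82)
Aw3 = (-343, 757, 4636)
w3·Aw3 = (-280)·(-343) + 545·757 + 82·4636 = 888757; w3·w3 = (-280)·(-280) + 545·545 + 82·82 = 382149
λ ≈ 888757/382149 = 2.326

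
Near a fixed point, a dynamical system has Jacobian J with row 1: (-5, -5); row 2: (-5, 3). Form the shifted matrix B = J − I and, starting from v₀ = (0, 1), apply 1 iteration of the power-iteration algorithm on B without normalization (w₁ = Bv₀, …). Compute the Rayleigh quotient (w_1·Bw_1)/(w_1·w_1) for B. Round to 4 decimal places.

B = J − I has rows (-6, -5); (-5, 2)
w1 = Bv₀ = ((-6)·0 + (-5)·1; (-5)·0 + 2·1) = (-5, 2)
Bw1 = (20, 29)
w1·Bw1 = -42; w1·w1 = 29; μ ≈ -42/29 = -1.4483

-1.4483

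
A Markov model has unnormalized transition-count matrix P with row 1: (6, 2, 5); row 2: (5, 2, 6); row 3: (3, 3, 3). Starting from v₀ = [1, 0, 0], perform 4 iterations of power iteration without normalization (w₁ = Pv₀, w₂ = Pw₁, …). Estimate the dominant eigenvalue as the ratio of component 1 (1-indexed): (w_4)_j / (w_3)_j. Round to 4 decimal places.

11.4350

w1 = Pv₀ = (6, 5, 3)
w2 = Pw1 = (61, 58, 42)
w3 = Pw2 = (692, 673, 483)
w4 = Pw3 = (7913, 7704, 5544)
Ratio at component: 7913 / 692 = 11.4350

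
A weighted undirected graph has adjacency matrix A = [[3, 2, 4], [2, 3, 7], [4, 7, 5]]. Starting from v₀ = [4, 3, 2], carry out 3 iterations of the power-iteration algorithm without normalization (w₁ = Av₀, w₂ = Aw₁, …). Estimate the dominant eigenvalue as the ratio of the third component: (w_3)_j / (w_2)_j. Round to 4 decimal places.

λ ≈ 13.3273

w1 = Av₀ = (3·4 + 2·3 + 4·2; 2·4 + 3·3 + 7·2; 4·4 + 7·3 + 5·2) = (26, 31, 47)
w2 = Aw1 = (3·26 + 2·31 + 4·47; 2·26 + 3·31 + 7·47; 4·26 + 7·31 + 5·47) = (328, 474, 556)
w3 = Aw2 = (4156, 5970, 7410)
Ratio at component: 7410 / 556 = 13.3273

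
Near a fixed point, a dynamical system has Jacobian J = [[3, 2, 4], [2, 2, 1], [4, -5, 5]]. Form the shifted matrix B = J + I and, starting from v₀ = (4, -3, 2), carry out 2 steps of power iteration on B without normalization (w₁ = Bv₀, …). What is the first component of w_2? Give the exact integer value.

246

B = J + I has rows (4, 2, 4); (2, 3, 1); (4, -5, 6)
w1 = Bv₀ = (4·4 + 2·(-3) + 4·2; 2·4 + 3·(-3) + 1·2; 4·4 + (-5)·(-3) + 6·2) = (18, 1, 43)
w2 = Bw1 = (4·18 + 2·1 + 4·43; 2·18 + 3·1 + 1·43; 4·18 + (-5)·1 + 6·43) = (246, 82, 325)
Requested component of w2: 246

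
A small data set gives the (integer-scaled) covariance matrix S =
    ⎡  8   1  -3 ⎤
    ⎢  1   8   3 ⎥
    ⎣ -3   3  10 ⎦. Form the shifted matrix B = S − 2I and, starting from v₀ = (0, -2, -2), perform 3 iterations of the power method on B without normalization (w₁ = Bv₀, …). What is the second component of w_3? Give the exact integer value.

-1674

B = S − 2I has rows (6, 1, -3); (1, 6, 3); (-3, 3, 8)
w1 = Bv₀ = (4, -18, -22)
w2 = Bw1 = (72, -170, -242)
w3 = Bw2 = (988, -1674, -2662)
Requested component of w3: -1674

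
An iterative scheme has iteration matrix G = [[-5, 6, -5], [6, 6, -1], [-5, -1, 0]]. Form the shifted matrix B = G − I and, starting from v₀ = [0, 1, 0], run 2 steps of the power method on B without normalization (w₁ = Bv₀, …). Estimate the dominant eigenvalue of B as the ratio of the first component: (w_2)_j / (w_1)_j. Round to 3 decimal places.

B = G − I has rows (-6, 6, -5); (6, 5, -1); (-5, -1, -1)
w1 = Bv₀ = (6, 5, -1)
w2 = Bw1 = (-1, 62, -34)
Ratio: -1/6 = -0.167

-0.167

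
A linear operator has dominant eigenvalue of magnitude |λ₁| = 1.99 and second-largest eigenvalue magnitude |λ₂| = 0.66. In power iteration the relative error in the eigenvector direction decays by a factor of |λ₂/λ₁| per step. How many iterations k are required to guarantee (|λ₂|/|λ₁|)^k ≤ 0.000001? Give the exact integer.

|λ₂/λ₁| = 0.66/1.99 = 0.33166
Need k ≥ ln(0.000001) / ln(0.33166) = -13.8155 / -1.1037 ≈ 12.518
Smallest integer k satisfying the bound: 13

13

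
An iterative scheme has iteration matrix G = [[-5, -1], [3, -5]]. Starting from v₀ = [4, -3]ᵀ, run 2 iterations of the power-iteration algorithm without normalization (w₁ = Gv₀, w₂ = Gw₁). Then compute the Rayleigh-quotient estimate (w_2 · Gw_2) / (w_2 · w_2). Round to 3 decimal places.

-5.568

w1 = Gv₀ = ((-5)·4 + (-1)·(-3); 3·4 + (-5)·(-3)) = (-17, 27)
w2 = Gw1 = ((-5)·(-17) + (-1)·27; 3·(-17) + (-5)·27) = (58, -186)
Gw2 = (-104, 1104)
w2·Gw2 = 58·(-104) + (-186)·1104 = -211376; w2·w2 = 58·58 + (-186)·(-186) = 37960
λ ≈ -211376/37960 = -5.568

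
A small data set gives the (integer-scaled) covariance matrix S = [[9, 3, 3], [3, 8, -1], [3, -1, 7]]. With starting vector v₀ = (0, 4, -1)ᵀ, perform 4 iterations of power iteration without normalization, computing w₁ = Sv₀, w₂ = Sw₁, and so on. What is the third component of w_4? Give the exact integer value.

w1 = Sv₀ = (9·0 + 3·4 + 3·(-1); 3·0 + 8·4 + (-1)·(-1); 3·0 + (-1)·4 + 7·(-1)) = (9, 33, -11)
w2 = Sw1 = (9·9 + 3·33 + 3·(-11); 3·9 + 8·33 + (-1)·(-11); 3·9 + (-1)·33 + 7·(-11)) = (147, 302, -83)
w3 = Sw2 = (1980, 2940, -442)
w4 = Sw3 = (25314, 29902, -94)
The requested component of w4 is -94.

-94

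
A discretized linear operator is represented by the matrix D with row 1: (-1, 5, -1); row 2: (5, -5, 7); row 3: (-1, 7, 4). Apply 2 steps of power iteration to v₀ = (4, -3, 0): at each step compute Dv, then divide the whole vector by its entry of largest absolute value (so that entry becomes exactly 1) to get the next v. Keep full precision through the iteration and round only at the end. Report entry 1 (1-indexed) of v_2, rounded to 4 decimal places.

Dv0 = (-19.00000, 35.00000, -25.00000); divide by 35.00000 → v1 = (-0.54286, 1.00000, -0.71429)
Dv1 = (6.25714, -12.71429, 4.68571); divide by -12.71429 → v2 = (-0.49213, 1.00000, -0.36854)
Requested entry of v2: 219/-445 = -0.4921

-0.4921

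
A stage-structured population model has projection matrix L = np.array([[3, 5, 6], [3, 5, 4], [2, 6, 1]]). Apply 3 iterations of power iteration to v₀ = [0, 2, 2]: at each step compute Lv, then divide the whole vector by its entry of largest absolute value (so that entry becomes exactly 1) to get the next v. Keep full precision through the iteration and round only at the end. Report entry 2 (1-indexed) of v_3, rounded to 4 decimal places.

Lv0 = (22.00000, 18.00000, 14.00000); divide by 22.00000 → v1 = (1.00000, 0.81818, 0.63636)
Lv1 = (10.90909, 9.63636, 7.54545); divide by 10.90909 → v2 = (1.00000, 0.88333, 0.69167)
Lv2 = (11.56667, 10.18333, 7.99167); divide by 11.56667 → v3 = (1.00000, 0.88040, 0.69092)
Requested entry of v3: 2444/2776 = 0.8804

0.8804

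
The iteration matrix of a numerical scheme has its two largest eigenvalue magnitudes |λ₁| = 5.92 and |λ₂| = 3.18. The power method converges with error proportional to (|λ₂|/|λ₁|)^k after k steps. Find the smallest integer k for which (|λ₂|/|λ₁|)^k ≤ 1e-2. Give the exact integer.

8

|λ₂/λ₁| = 3.18/5.92 = 0.53716
Need k ≥ ln(1e-2) / ln(0.53716) = -4.6052 / -0.6215 ≈ 7.410
Smallest integer k satisfying the bound: 8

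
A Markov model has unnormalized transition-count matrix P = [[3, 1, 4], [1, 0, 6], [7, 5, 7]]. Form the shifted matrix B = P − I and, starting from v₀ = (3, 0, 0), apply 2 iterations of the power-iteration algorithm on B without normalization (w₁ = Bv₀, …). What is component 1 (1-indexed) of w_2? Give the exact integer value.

B = P − I has rows (2, 1, 4); (1, -1, 6); (7, 5, 6)
w1 = Bv₀ = (6, 3, 21)
w2 = Bw1 = (99, 129, 183)
Requested component of w2: 99

99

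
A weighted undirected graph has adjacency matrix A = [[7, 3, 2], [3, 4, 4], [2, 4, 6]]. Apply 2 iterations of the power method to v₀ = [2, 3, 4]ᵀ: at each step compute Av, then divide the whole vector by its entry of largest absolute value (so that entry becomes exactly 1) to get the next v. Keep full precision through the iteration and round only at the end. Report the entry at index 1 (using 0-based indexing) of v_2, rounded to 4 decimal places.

0.8881

Av0 = (31.00000, 34.00000, 40.00000); divide by 40.00000 → v1 = (0.77500, 0.85000, 1.00000)
Av1 = (9.97500, 9.72500, 10.95000); divide by 10.95000 → v2 = (0.91096, 0.88813, 1.00000)
Requested entry of v2: 389/438 = 0.8881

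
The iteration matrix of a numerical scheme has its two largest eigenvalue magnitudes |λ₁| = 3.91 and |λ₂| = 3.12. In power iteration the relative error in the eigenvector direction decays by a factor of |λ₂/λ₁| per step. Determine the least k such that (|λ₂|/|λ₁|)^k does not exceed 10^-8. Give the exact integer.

|λ₂/λ₁| = 3.12/3.91 = 0.79795
Need k ≥ ln(10^-8) / ln(0.79795) = -18.4207 / -0.2257 ≈ 81.614
Smallest integer k satisfying the bound: 82

82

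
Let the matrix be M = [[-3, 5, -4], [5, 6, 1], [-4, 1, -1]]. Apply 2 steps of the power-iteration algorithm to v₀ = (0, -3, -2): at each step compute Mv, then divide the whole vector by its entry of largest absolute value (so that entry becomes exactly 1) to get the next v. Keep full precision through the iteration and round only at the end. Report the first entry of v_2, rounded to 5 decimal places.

Mv0 = (-7.000000, -20.000000, -1.000000); divide by -20.000000 → v1 = (0.350000, 1.000000, 0.050000)
Mv1 = (3.750000, 7.800000, -0.450000); divide by 7.800000 → v2 = (0.480769, 1.000000, -0.057692)
Requested entry of v2: -75/-156 = 0.48077

0.48077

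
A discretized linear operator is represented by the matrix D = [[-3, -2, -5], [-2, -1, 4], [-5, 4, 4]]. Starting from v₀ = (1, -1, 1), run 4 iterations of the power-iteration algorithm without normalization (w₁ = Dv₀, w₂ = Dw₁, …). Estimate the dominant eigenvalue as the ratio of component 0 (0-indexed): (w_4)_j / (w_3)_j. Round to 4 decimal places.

w1 = Dv₀ = (-6, 3, -5)
w2 = Dw1 = (37, -11, 22)
w3 = Dw2 = (-199, 25, -141)
w4 = Dw3 = (1252, -191, 531)
Ratio at component: 1252 / -199 = -6.2915

-6.2915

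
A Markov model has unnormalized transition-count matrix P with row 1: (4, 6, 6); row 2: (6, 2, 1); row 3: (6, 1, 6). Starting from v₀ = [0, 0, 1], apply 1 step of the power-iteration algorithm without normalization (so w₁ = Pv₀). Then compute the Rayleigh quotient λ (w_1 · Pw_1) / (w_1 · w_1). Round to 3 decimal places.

λ ≈ 12.027

w1 = Pv₀ = (4·0 + 6·0 + 6·1; 6·0 + 2·0 + 1·1; 6·0 + 1·0 + 6·1) = (6, 1, 6)
Pw1 = (66, 44, 73)
w1·Pw1 = 6·66 + 1·44 + 6·73 = 878; w1·w1 = 6·6 + 1·1 + 6·6 = 73
λ ≈ 878/73 = 12.027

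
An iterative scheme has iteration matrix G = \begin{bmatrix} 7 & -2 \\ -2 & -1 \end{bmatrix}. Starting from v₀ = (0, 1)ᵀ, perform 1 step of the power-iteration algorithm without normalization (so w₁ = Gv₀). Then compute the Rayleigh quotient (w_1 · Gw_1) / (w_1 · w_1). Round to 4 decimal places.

3.8000

w1 = Gv₀ = (-2, -1)
Gw1 = (-12, 5)
w1·Gw1 = (-2)·(-12) + (-1)·5 = 19; w1·w1 = (-2)·(-2) + (-1)·(-1) = 5
λ ≈ 19/5 = 3.8000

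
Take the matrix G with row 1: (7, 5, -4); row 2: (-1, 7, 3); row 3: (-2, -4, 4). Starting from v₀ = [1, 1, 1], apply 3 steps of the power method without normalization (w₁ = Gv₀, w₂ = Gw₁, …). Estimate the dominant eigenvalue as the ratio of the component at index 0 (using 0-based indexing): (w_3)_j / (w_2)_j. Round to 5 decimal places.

w1 = Gv₀ = (7·1 + 5·1 + (-4)·1; (-1)·1 + 7·1 + 3·1; (-2)·1 + (-4)·1 + 4·1) = (8, 9, -2)
w2 = Gw1 = (7·8 + 5·9 + (-4)·(-2); (-1)·8 + 7·9 + 3·(-2); (-2)·8 + (-4)·9 + 4·(-2)) = (109, 49, -60)
w3 = Gw2 = (1248, 54, -654)
Ratio at component: 1248 / 109 = 11.44954

11.44954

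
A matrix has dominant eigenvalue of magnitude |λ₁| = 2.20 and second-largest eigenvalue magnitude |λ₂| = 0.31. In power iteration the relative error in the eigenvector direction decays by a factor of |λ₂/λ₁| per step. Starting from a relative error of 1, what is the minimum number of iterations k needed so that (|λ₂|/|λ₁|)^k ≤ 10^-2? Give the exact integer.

|λ₂/λ₁| = 0.31/2.20 = 0.14091
Need k ≥ ln(10^-2) / ln(0.14091) = -4.6052 / -1.9596 ≈ 2.350
Smallest integer k satisfying the bound: 3

3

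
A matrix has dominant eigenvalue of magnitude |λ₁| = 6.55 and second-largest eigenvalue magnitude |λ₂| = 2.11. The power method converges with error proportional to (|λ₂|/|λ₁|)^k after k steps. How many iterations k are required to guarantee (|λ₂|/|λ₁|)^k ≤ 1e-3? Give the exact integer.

7

|λ₂/λ₁| = 2.11/6.55 = 0.32214
Need k ≥ ln(1e-3) / ln(0.32214) = -6.9078 / -1.1328 ≈ 6.098
Smallest integer k satisfying the bound: 7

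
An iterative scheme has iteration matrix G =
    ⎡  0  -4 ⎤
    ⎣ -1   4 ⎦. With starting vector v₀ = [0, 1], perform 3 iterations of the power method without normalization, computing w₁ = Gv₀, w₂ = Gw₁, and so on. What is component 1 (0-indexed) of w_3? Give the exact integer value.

96

w1 = Gv₀ = (-4, 4)
w2 = Gw1 = (-16, 20)
w3 = Gw2 = (-80, 96)
The requested component of w3 is 96.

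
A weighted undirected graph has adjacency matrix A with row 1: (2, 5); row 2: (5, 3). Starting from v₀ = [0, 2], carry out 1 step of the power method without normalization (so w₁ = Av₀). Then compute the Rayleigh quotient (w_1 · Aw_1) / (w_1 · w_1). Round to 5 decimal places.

w1 = Av₀ = (2·0 + 5·2; 5·0 + 3·2) = (10, 6)
Aw1 = (50, 68)
w1·Aw1 = 10·50 + 6·68 = 908; w1·w1 = 10·10 + 6·6 = 136
λ ≈ 908/136 = 6.67647

λ ≈ 6.67647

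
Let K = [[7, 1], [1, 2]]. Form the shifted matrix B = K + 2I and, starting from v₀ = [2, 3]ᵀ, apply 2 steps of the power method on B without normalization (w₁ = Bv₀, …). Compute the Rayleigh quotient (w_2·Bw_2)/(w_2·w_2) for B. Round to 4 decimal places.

μ ≈ 9.0343

B = K + 2I has rows (9, 1); (1, 4)
w1 = Bv₀ = (9·2 + 1·3; 1·2 + 4·3) = (21, 14)
w2 = Bw1 = (9·21 + 1·14; 1·21 + 4·14) = (203, 77)
Bw2 = (1904, 511)
w2·Bw2 = 425859; w2·w2 = 47138; μ ≈ 425859/47138 = 9.0343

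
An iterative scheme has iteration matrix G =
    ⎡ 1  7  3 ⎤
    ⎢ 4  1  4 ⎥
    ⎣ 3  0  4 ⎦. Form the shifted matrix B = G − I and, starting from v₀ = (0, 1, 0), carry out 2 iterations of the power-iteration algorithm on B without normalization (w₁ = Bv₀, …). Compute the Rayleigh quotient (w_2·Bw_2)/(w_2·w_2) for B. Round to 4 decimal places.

B = G − I has rows (0, 7, 3); (4, 0, 4); (3, 0, 3)
w1 = Bv₀ = (0·0 + 7·1 + 3·0; 4·0 + 0·1 + 4·0; 3·0 + 0·1 + 3·0) = (7, 0, 0)
w2 = Bw1 = (0·7 + 7·0 + 3·0; 4·7 + 0·0 + 4·0; 3·7 + 0·0 + 3·0) = (0, 28, 21)
Bw2 = (259, 84, 63)
w2·Bw2 = 3675; w2·w2 = 1225; μ ≈ 3675/1225 = 3.0000

μ ≈ 3.0000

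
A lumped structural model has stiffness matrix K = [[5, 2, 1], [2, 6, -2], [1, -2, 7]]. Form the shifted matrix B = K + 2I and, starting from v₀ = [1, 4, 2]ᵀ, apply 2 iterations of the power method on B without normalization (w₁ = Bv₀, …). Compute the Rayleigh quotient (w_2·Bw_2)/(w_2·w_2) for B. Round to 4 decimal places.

9.2010

B = K + 2I has rows (7, 2, 1); (2, 8, -2); (1, -2, 9)
w1 = Bv₀ = (7·1 + 2·4 + 1·2; 2·1 + 8·4 + (-2)·2; 1·1 + (-2)·4 + 9·2) = (17, 30, 11)
w2 = Bw1 = (7·17 + 2·30 + 1·11; 2·17 + 8·30 + (-2)·11; 1·17 + (-2)·30 + 9·11) = (190, 252, 56)
Bw2 = (1890, 2284, 190)
w2·Bw2 = 945308; w2·w2 = 102740; μ ≈ 945308/102740 = 9.2010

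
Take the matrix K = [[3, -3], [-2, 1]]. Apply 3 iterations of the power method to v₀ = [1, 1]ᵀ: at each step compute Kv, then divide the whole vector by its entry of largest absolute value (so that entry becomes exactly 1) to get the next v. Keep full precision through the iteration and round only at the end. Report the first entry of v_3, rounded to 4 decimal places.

1.0000

Kv0 = (0.00000, -1.00000); divide by -1.00000 → v1 = (0.00000, 1.00000)
Kv1 = (-3.00000, 1.00000); divide by -3.00000 → v2 = (1.00000, -0.33333)
Kv2 = (4.00000, -2.33333); divide by 4.00000 → v3 = (1.00000, -0.58333)
Requested entry of v3: 12/12 = 1.0000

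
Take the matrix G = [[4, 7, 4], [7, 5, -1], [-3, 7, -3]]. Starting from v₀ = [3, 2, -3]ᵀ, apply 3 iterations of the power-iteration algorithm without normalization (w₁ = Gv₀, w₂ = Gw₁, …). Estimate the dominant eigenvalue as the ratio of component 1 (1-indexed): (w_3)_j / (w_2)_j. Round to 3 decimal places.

w1 = Gv₀ = (14, 34, 14)
w2 = Gw1 = (350, 254, 154)
w3 = Gw2 = (3794, 3566, 266)
Ratio at component: 3794 / 350 = 10.840

λ ≈ 10.840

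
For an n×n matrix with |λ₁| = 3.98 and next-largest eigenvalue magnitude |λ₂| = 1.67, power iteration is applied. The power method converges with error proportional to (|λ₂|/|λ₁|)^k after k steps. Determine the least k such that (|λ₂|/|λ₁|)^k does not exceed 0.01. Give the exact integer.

6

|λ₂/λ₁| = 1.67/3.98 = 0.41960
Need k ≥ ln(0.01) / ln(0.41960) = -4.6052 / -0.8685 ≈ 5.303
Smallest integer k satisfying the bound: 6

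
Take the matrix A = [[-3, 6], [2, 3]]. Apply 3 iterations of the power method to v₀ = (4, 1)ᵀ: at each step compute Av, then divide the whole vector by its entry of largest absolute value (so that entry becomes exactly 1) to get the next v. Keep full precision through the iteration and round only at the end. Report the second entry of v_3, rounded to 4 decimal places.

Av0 = (-6.00000, 11.00000); divide by 11.00000 → v1 = (-0.54545, 1.00000)
Av1 = (7.63636, 1.90909); divide by 7.63636 → v2 = (1.00000, 0.25000)
Av2 = (-1.50000, 2.75000); divide by 2.75000 → v3 = (-0.54545, 1.00000)
Requested entry of v3: 231/231 = 1.0000

1.0000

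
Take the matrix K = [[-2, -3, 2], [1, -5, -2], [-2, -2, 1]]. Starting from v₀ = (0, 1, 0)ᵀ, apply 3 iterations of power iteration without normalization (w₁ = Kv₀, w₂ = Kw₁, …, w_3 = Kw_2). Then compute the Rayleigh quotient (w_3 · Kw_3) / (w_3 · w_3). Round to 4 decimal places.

λ ≈ -5.3743

w1 = Kv₀ = (-3, -5, -2)
w2 = Kw1 = (17, 26, 14)
w3 = Kw2 = (-84, -141, -72)
Kw3 = (447, 765, 378)
w3·Kw3 = (-84)·447 + (-141)·765 + (-72)·378 = -172629; w3·w3 = (-84)·(-84) + (-141)·(-141) + (-72)·(-72) = 32121
λ ≈ -172629/32121 = -5.3743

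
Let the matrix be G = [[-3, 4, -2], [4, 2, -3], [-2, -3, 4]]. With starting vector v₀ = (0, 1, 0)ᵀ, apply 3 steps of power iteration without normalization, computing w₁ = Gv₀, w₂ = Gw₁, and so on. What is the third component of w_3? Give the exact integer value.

w1 = Gv₀ = ((-3)·0 + 4·1 + (-2)·0; 4·0 + 2·1 + (-3)·0; (-2)·0 + (-3)·1 + 4·0) = (4, 2, -3)
w2 = Gw1 = ((-3)·4 + 4·2 + (-2)·(-3); 4·4 + 2·2 + (-3)·(-3); (-2)·4 + (-3)·2 + 4·(-3)) = (2, 29, -26)
w3 = Gw2 = (162, 144, -195)
The requested component of w3 is -195.

-195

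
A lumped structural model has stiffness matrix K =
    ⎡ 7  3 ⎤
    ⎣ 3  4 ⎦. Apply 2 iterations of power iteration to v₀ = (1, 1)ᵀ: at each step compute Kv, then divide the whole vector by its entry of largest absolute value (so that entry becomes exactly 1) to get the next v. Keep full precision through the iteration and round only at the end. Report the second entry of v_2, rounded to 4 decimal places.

Kv0 = (10.00000, 7.00000); divide by 10.00000 → v1 = (1.00000, 0.70000)
Kv1 = (9.10000, 5.80000); divide by 9.10000 → v2 = (1.00000, 0.63736)
Requested entry of v2: 58/91 = 0.6374

0.6374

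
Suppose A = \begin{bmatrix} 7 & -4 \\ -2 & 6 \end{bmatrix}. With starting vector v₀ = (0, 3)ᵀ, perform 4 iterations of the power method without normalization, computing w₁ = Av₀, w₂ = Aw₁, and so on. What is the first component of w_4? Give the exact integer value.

-15756

w1 = Av₀ = (7·0 + (-4)·3; (-2)·0 + 6·3) = (-12, 18)
w2 = Aw1 = (7·(-12) + (-4)·18; (-2)·(-12) + 6·18) = (-156, 132)
w3 = Aw2 = (-1620, 1104)
w4 = Aw3 = (-15756, 9864)
The requested component of w4 is -15756.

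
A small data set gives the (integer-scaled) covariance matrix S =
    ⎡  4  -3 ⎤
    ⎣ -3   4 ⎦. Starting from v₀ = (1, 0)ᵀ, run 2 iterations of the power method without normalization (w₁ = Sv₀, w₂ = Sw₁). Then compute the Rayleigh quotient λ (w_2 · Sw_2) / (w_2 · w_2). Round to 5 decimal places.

λ ≈ 6.99750

w1 = Sv₀ = (4·1 + (-3)·0; (-3)·1 + 4·0) = (4, -3)
w2 = Sw1 = (4·4 + (-3)·(-3); (-3)·4 + 4·(-3)) = (25, -24)
Sw2 = (172, -171)
w2·Sw2 = 25·172 + (-24)·(-171) = 8404; w2·w2 = 25·25 + (-24)·(-24) = 1201
λ ≈ 8404/1201 = 6.99750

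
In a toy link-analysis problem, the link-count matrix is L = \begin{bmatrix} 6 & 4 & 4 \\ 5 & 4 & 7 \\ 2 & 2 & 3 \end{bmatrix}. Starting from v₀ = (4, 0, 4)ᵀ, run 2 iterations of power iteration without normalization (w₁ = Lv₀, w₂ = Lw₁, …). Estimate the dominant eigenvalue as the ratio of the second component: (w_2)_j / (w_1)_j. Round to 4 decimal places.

11.0833

w1 = Lv₀ = (6·4 + 4·0 + 4·4; 5·4 + 4·0 + 7·4; 2·4 + 2·0 + 3·4) = (40, 48, 20)
w2 = Lw1 = (6·40 + 4·48 + 4·20; 5·40 + 4·48 + 7·20; 2·40 + 2·48 + 3·20) = (512, 532, 236)
Ratio at component: 532 / 48 = 11.0833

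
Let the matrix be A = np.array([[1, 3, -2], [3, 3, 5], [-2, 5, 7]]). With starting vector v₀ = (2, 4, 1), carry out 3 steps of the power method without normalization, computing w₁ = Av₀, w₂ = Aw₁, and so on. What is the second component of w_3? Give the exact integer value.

w1 = Av₀ = (12, 23, 23)
w2 = Aw1 = (35, 220, 252)
w3 = Aw2 = (191, 2025, 2794)
The requested component of w3 is 2025.

2025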